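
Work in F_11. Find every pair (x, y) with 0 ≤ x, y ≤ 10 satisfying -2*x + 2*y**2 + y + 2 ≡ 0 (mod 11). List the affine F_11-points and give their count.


Affine F_11-points: {(1, 0), (1, 5), (3, 8), (4, 7), (4, 9), (6, 2), (6, 3), (7, 6), (7, 10), (8, 1), (8, 4)}; count = 11.

For each of the 121 pairs (x, y) ∈ F_11², evaluate f(x, y) mod 11. Record the zeros.
  x = 0: [0↦2, 1↦5, 2↦1, 3↦1, 4↦5, 5↦2, 6↦3, 7↦8, 8↦6, 9↦8, 10↦3]  zeros at y ∈ ∅
  x = 1: [0↦0, 1↦3, 2↦10, 3↦10, 4↦3, 5↦0, 6↦1, 7↦6, 8↦4, 9↦6, 10↦1]  zeros at y ∈ {0, 5}
  x = 2: [0↦9, 1↦1, 2↦8, 3↦8, 4↦1, 5↦9, 6↦10, 7↦4, 8↦2, 9↦4, 10↦10]  zeros at y ∈ ∅
  x = 3: [0↦7, 1↦10, 2↦6, 3↦6, 4↦10, 5↦7, 6↦8, 7↦2, 8↦0, 9↦2, 10↦8]  zeros at y ∈ {8}
  x = 4: [0↦5, 1↦8, 2↦4, 3↦4, 4↦8, 5↦5, 6↦6, 7↦0, 8↦9, 9↦0, 10↦6]  zeros at y ∈ {7, 9}
  x = 5: [0↦3, 1↦6, 2↦2, 3↦2, 4↦6, 5↦3, 6↦4, 7↦9, 8↦7, 9↦9, 10↦4]  zeros at y ∈ ∅
  x = 6: [0↦1, 1↦4, 2↦0, 3↦0, 4↦4, 5↦1, 6↦2, 7↦7, 8↦5, 9↦7, 10↦2]  zeros at y ∈ {2, 3}
  x = 7: [0↦10, 1↦2, 2↦9, 3↦9, 4↦2, 5↦10, 6↦0, 7↦5, 8↦3, 9↦5, 10↦0]  zeros at y ∈ {6, 10}
  x = 8: [0↦8, 1↦0, 2↦7, 3↦7, 4↦0, 5↦8, 6↦9, 7↦3, 8↦1, 9↦3, 10↦9]  zeros at y ∈ {1, 4}
  x = 9: [0↦6, 1↦9, 2↦5, 3↦5, 4↦9, 5↦6, 6↦7, 7↦1, 8↦10, 9↦1, 10↦7]  zeros at y ∈ ∅
  x = 10: [0↦4, 1↦7, 2↦3, 3↦3, 4↦7, 5↦4, 6↦5, 7↦10, 8↦8, 9↦10, 10↦5]  zeros at y ∈ ∅
Collecting zeros: affine points = {(1, 0), (1, 5), (3, 8), (4, 7), (4, 9), (6, 2), (6, 3), (7, 6), (7, 10), (8, 1), (8, 4)}.
Total count |C(F_11)_aff| = 11.


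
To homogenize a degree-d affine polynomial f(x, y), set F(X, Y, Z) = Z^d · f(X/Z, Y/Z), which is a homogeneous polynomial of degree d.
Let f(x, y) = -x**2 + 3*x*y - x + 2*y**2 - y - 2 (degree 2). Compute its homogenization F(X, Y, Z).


F(X, Y, Z) = -X**2 + 3*X*Y - X*Z + 2*Y**2 - Y*Z - 2*Z**2

deg(f) = 2.
Substitute x = X/Z, y = Y/Z into f, then multiply by Z^2.
  monomial -1·x^2·y^0 ↦ -1·X^2·Y^0·Z^0.
  monomial 3·x^1·y^1 ↦ 3·X^1·Y^1·Z^0.
  monomial -1·x^1·y^0 ↦ -1·X^1·Y^0·Z^1.
  monomial 2·x^0·y^2 ↦ 2·X^0·Y^2·Z^0.
  monomial -1·x^0·y^1 ↦ -1·X^0·Y^1·Z^1.
  monomial -2·x^0·y^0 ↦ -2·X^0·Y^0·Z^2.
Collecting: F(X, Y, Z) = -X**2 + 3*X*Y - X*Z + 2*Y**2 - Y*Z - 2*Z**2.


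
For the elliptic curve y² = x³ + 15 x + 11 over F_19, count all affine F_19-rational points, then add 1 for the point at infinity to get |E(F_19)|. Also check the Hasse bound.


Affine points = {(0, 7), (0, 12), (2, 7), (2, 12), (3, 8), (3, 11), (8, 4), (8, 15), (9, 1), (9, 18), (11, 5), (11, 14), (12, 0), (13, 3), (13, 16), (14, 1), (14, 18), (15, 1), (15, 18), (17, 7), (17, 12)}; affine count = 21; |E(F_19)| = 22.

Discriminant check: Δ ∝ 4a³ + 27b² = 4·15³ + 27·11² = 4·3375 + 27·121 ≡ 9 (mod 19). Nonzero ⇒ E is nonsingular.
For each x ∈ F_19, compute rhs = x³ + 15·x + 11 mod 19, then count y ∈ F_19 with y² ≡ rhs.
  x = 0: rhs = 11, matching y values: 7, 12 (2 points).
  x = 1: rhs = 8, matching y values: none (0 points).
  x = 2: rhs = 11, matching y values: 7, 12 (2 points).
  x = 3: rhs = 7, matching y values: 8, 11 (2 points).
  x = 4: rhs = 2, matching y values: none (0 points).
  x = 5: rhs = 2, matching y values: none (0 points).
  x = 6: rhs = 13, matching y values: none (0 points).
  x = 7: rhs = 3, matching y values: none (0 points).
  x = 8: rhs = 16, matching y values: 4, 15 (2 points).
  x = 9: rhs = 1, matching y values: 1, 18 (2 points).
  x = 10: rhs = 2, matching y values: none (0 points).
  x = 11: rhs = 6, matching y values: 5, 14 (2 points).
  x = 12: rhs = 0, matching y values: 0 (1 points).
  x = 13: rhs = 9, matching y values: 3, 16 (2 points).
  x = 14: rhs = 1, matching y values: 1, 18 (2 points).
  x = 15: rhs = 1, matching y values: 1, 18 (2 points).
  x = 16: rhs = 15, matching y values: none (0 points).
  x = 17: rhs = 11, matching y values: 7, 12 (2 points).
  x = 18: rhs = 14, matching y values: none (0 points).
Total affine count: 21.
Full point count |E(F_19)| = 21 + 1 = 22.
Hasse bound: |22 − (19+1)| = |2| = 2 ≤ 2√19 ≈ 8.7178 ✓.


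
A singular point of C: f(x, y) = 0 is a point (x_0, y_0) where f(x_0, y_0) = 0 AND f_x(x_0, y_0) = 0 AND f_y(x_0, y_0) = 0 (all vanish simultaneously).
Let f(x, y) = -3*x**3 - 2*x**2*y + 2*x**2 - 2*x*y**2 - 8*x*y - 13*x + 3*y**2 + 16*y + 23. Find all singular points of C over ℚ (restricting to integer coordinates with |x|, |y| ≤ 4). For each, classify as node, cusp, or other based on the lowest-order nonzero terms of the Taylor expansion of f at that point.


Singular points: {(1, -3)}; classification: node.

Compute partial derivatives:
  f_x = -9*x**2 - 4*x*y + 4*x - 2*y**2 - 8*y - 13.
  f_y = -2*x**2 - 4*x*y - 8*x + 6*y + 16.
Scan x_0 ∈ {−4, ..., 4}. For each x_0, f_y(x_0, y) is a polynomial in y; find its integer roots y ∈ {−4, ..., 4}, then test f_x and f at those candidates.
  x = -4: f_y(-4, y) = 22*y + 16; no integer root y with |y| ≤ 4.
  x = -3: f_y(-3, y) = 18*y + 22; no integer root y with |y| ≤ 4.
  x = -2: f_y(-2, y) = 14*y + 24; no integer root y with |y| ≤ 4.
  x = -1: f_y(-1, y) = 10*y + 22; no integer root y with |y| ≤ 4.
  x = 0: f_y(0, y) = 6*y + 16; no integer root y with |y| ≤ 4.
  x = 1: f_y(1, y) = 2*y + 6; vanishes at y ∈ {-3}. (1, -3): f_x = 0, f = 0 — SINGULAR.
  x = 2: f_y(2, y) = -2*y - 8; vanishes at y ∈ {-4}. (2, -4): f_x = -9 ≠ 0.
  x = 3: f_y(3, y) = -6*y - 26; no integer root y with |y| ≤ 4.
  x = 4: f_y(4, y) = -10*y - 48; no integer root y with |y| ≤ 4.
Only singular point on the grid: (1, -3).
Classify: substitute x = 1 + u, y = -3 + v and expand: f = -3*u**3 - 2*u**2*v - u**2 - 2*u*v**2 + v**2.
No constant or linear terms (consistent with a singular point). Quadratic part: -u**2 + v**2. Cubic part: -3*u**3 - 2*u**2*v - 2*u*v**2.
The quadratic part v**2 - u**2 = (v − u)(v + u) splits into two distinct linear factors, so there are two distinct tangent lines y − -3 = ±(x − 1) — this is a node (ordinary double point).
Classification: node.


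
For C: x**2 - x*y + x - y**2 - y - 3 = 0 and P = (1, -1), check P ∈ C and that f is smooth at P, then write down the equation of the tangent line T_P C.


Tangent line at P: 4*x - 4 = 0.

Step 1: f(1, -1) = 0, so P lies on C.
Step 2: partial derivatives
  f_x(x, y) = 2*x - y + 1, f_y(x, y) = -x - 2*y - 1.
  f_x(P) = 4, f_y(P) = 0 (gradient nonzero, so P is smooth).
Step 3: tangent line at P: 4·(x − 1) + 0·(y − -1) = 0.
Expanding: 4*x - 4 = 0.


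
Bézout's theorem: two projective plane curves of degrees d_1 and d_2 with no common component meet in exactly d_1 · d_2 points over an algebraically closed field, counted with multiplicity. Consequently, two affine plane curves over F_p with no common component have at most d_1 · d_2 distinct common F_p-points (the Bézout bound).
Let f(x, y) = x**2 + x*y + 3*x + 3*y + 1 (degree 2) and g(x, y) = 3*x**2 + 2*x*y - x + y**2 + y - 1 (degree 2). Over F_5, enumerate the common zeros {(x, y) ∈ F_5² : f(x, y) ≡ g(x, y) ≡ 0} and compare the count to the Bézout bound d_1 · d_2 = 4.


Common zeros: ∅; count = 0; Bézout bound = 4.

deg(f) = 2, deg(g) = 2, so Bézout bound = 4.
Scan x ∈ F_5. For each x, list the y ∈ F_5 with f(x, y) ≡ 0 and those with g(x, y) ≡ 0 (mod 5); the common zeros in that column are the intersection.
  x = 0: f ≡ 0 at y ∈ {3}; g ≡ 0 at y ∈ {2}; common: ∅.
  x = 1: f ≡ 0 at y ∈ {0}; g ≡ 0 at y ∈ {1}; common: ∅.
  x = 2: f ≡ 0 at y ∈ ∅; g ≡ 0 at y ∈ {1, 4}; common: ∅.
  x = 3: f ≡ 0 at y ∈ {1}; g ≡ 0 at y ∈ ∅; common: ∅.
  x = 4: f ≡ 0 at y ∈ {3}; g ≡ 0 at y ∈ {2, 4}; common: ∅.
Collecting: common zeros = ∅, so the count is 0.
Comparison with the Bézout bound: 0 ≤ 4 = deg(f)·deg(g), as expected for curves with no common component (the affine F_5-count falls short of the bound because intersections may lie at infinity, over extension fields, or carry multiplicity).


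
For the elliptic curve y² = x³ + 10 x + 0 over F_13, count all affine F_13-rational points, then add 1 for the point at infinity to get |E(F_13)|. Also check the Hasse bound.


Affine points = {(0, 0), (4, 0), (6, 4), (6, 9), (7, 6), (7, 7), (9, 0)}; affine count = 7; |E(F_13)| = 8.

Discriminant check: Δ ∝ 4a³ + 27b² = 4·10³ + 27·0² = 4·1000 + 27·0 ≡ 9 (mod 13). Nonzero ⇒ E is nonsingular.
For each x ∈ F_13, compute rhs = x³ + 10·x + 0 mod 13, then count y ∈ F_13 with y² ≡ rhs.
  x = 0: rhs = 0, matching y values: 0 (1 points).
  x = 1: rhs = 11, matching y values: none (0 points).
  x = 2: rhs = 2, matching y values: none (0 points).
  x = 3: rhs = 5, matching y values: none (0 points).
  x = 4: rhs = 0, matching y values: 0 (1 points).
  x = 5: rhs = 6, matching y values: none (0 points).
  x = 6: rhs = 3, matching y values: 4, 9 (2 points).
  x = 7: rhs = 10, matching y values: 6, 7 (2 points).
  x = 8: rhs = 7, matching y values: none (0 points).
  x = 9: rhs = 0, matching y values: 0 (1 points).
  x = 10: rhs = 8, matching y values: none (0 points).
  x = 11: rhs = 11, matching y values: none (0 points).
  x = 12: rhs = 2, matching y values: none (0 points).
Total affine count: 7.
Full point count |E(F_13)| = 7 + 1 = 8.
Hasse bound: |8 − (13+1)| = |-6| = 6 ≤ 2√13 ≈ 7.2111 ✓.


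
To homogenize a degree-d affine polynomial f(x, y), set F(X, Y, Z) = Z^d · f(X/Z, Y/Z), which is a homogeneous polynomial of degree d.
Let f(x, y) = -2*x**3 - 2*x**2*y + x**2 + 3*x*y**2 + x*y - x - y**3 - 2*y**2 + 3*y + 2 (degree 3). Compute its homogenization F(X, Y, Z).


F(X, Y, Z) = -2*X**3 - 2*X**2*Y + X**2*Z + 3*X*Y**2 + X*Y*Z - X*Z**2 - Y**3 - 2*Y**2*Z + 3*Y*Z**2 + 2*Z**3

deg(f) = 3.
Substitute x = X/Z, y = Y/Z into f, then multiply by Z^3.
  monomial -2·x^3·y^0 ↦ -2·X^3·Y^0·Z^0.
  monomial -2·x^2·y^1 ↦ -2·X^2·Y^1·Z^0.
  monomial 1·x^2·y^0 ↦ 1·X^2·Y^0·Z^1.
  monomial 3·x^1·y^2 ↦ 3·X^1·Y^2·Z^0.
  monomial 1·x^1·y^1 ↦ 1·X^1·Y^1·Z^1.
  monomial -1·x^1·y^0 ↦ -1·X^1·Y^0·Z^2.
  monomial -1·x^0·y^3 ↦ -1·X^0·Y^3·Z^0.
  monomial -2·x^0·y^2 ↦ -2·X^0·Y^2·Z^1.
  monomial 3·x^0·y^1 ↦ 3·X^0·Y^1·Z^2.
  monomial 2·x^0·y^0 ↦ 2·X^0·Y^0·Z^3.
Collecting: F(X, Y, Z) = -2*X**3 - 2*X**2*Y + X**2*Z + 3*X*Y**2 + X*Y*Z - X*Z**2 - Y**3 - 2*Y**2*Z + 3*Y*Z**2 + 2*Z**3.


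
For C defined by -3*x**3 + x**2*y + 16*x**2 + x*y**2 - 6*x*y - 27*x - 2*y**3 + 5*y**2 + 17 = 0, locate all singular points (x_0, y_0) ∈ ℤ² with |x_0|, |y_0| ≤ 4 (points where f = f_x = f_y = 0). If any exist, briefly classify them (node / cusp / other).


Singular points: {(2, 1)}; classification: node.

Compute partial derivatives:
  f_x = -9*x**2 + 2*x*y + 32*x + y**2 - 6*y - 27.
  f_y = x**2 + 2*x*y - 6*x - 6*y**2 + 10*y.
Scan x_0 ∈ {−4, ..., 4}. For each x_0, f_y(x_0, y) is a polynomial in y; find its integer roots y ∈ {−4, ..., 4}, then test f_x and f at those candidates.
  x = -4: f_y(-4, y) = -6*y**2 + 2*y + 40; no integer root y with |y| ≤ 4.
  x = -3: f_y(-3, y) = -6*y**2 + 4*y + 27; no integer root y with |y| ≤ 4.
  x = -2: f_y(-2, y) = -6*y**2 + 6*y + 16; no integer root y with |y| ≤ 4.
  x = -1: f_y(-1, y) = -6*y**2 + 8*y + 7; no integer root y with |y| ≤ 4.
  x = 0: f_y(0, y) = -6*y**2 + 10*y; vanishes at y ∈ {0}. (0, 0): f_x = -27 ≠ 0.
  x = 1: f_y(1, y) = -6*y**2 + 12*y - 5; no integer root y with |y| ≤ 4.
  x = 2: f_y(2, y) = -6*y**2 + 14*y - 8; vanishes at y ∈ {1}. (2, 1): f_x = 0, f = 0 — SINGULAR.
  x = 3: f_y(3, y) = -6*y**2 + 16*y - 9; no integer root y with |y| ≤ 4.
  x = 4: f_y(4, y) = -6*y**2 + 18*y - 8; no integer root y with |y| ≤ 4.
Only singular point on the grid: (2, 1).
Classify: substitute x = 2 + u, y = 1 + v and expand: f = -3*u**3 + u**2*v - u**2 + u*v**2 - 2*v**3 + v**2.
No constant or linear terms (consistent with a singular point). Quadratic part: -u**2 + v**2. Cubic part: -3*u**3 + u**2*v + u*v**2 - 2*v**3.
The quadratic part v**2 - u**2 = (v − u)(v + u) splits into two distinct linear factors, so there are two distinct tangent lines y − 1 = ±(x − 2) — this is a node (ordinary double point).
Classification: node.


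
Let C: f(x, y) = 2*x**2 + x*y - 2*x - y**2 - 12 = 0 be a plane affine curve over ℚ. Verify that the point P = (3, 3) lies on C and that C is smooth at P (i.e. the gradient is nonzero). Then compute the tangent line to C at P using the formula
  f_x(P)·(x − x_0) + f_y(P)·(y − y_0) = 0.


Tangent line at P: 13*x - 3*y - 30 = 0.

Step 1: f(3, 3) = 0, so P lies on C.
Step 2: partial derivatives
  f_x(x, y) = 4*x + y - 2, f_y(x, y) = x - 2*y.
  f_x(P) = 13, f_y(P) = -3 (gradient nonzero, so P is smooth).
Step 3: tangent line at P: 13·(x − 3) + -3·(y − 3) = 0.
Expanding: 13*x - 3*y - 30 = 0.


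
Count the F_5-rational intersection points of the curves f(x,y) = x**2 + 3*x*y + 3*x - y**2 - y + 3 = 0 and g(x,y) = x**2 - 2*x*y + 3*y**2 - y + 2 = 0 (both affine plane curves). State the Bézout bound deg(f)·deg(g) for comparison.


Common zeros: ∅; count = 0; Bézout bound = 4.

deg(f) = 2, deg(g) = 2, so Bézout bound = 4.
Scan x ∈ F_5. For each x, list the y ∈ F_5 with f(x, y) ≡ 0 and those with g(x, y) ≡ 0 (mod 5); the common zeros in that column are the intersection.
  x = 0: f ≡ 0 at y ∈ ∅; g ≡ 0 at y ∈ ∅; common: ∅.
  x = 1: f ≡ 0 at y ∈ ∅; g ≡ 0 at y ∈ ∅; common: ∅.
  x = 2: f ≡ 0 at y ∈ ∅; g ≡ 0 at y ∈ ∅; common: ∅.
  x = 3: f ≡ 0 at y ∈ ∅; g ≡ 0 at y ∈ ∅; common: ∅.
  x = 4: f ≡ 0 at y ∈ {3}; g ≡ 0 at y ∈ {4}; common: ∅.
Collecting: common zeros = ∅, so the count is 0.
Comparison with the Bézout bound: 0 ≤ 4 = deg(f)·deg(g), as expected for curves with no common component (the affine F_5-count falls short of the bound because intersections may lie at infinity, over extension fields, or carry multiplicity).


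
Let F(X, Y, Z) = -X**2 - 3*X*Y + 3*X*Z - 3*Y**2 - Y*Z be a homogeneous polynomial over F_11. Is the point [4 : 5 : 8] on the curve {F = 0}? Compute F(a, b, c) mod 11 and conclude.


F(4,5,8) ≡ 4 (mod 11); P is NOT on the curve.

Evaluate F(4, 5, 8) term-by-term (mod 11).
  -X**2 ↦ -1·16·1·1 = -16
  -3*X*Y ↦ -3·4·5·1 = -60
  3*X*Z ↦ 3·4·1·8 = 96
  -3*Y**2 ↦ -3·1·25·1 = -75
  -Y*Z ↦ -1·1·5·8 = -40
Sum: F(4, 5, 8) = (-16) + (-60) + (96) + (-75) + (-40) = -95.
Reducing mod 11: -95 ≡ 4 (mod 11).
Since F(a, b, c) ≡ 4 ≠ 0 (mod 11), P does NOT lie on the curve.


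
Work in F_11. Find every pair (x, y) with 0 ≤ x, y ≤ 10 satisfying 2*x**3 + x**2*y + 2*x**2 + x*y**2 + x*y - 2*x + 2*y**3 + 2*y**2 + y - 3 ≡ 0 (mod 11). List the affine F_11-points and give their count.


Affine F_11-points: {(1, 2), (1, 4), (1, 9), (2, 8), (4, 2), (4, 7), (4, 10), (8, 0), (8, 3), (10, 6)}; count = 10.

For each of the 121 pairs (x, y) ∈ F_11², evaluate f(x, y) mod 11. Record the zeros.
  x = 0: [0↦8, 1↦2, 2↦1, 3↦6, 4↦7, 5↦5, 6↦1, 7↦7, 8↦2, 9↦9, 10↦7]  zeros at y ∈ ∅
  x = 1: [0↦10, 1↦7, 2↦0, 3↦1, 4↦0, 5↦9, 6↦7, 7↦6, 8↦7, 9↦0, 10↦8]  zeros at y ∈ {2, 4, 9}
  x = 2: [0↦6, 1↦8, 2↦8, 3↦7, 4↦6, 5↦6, 6↦8, 7↦2, 8↦0, 9↦3, 10↦1]  zeros at y ∈ {8}
  x = 3: [0↦8, 1↦6, 2↦4, 3↦3, 4↦4, 5↦8, 6↦5, 7↦7, 8↦4, 9↦8, 10↦9]  zeros at y ∈ ∅
  x = 4: [0↦6, 1↦2, 2↦0, 3↦1, 4↦6, 5↦5, 6↦10, 7↦0, 8↦9, 9↦5, 10↦0]  zeros at y ∈ {2, 7, 10}
  x = 5: [0↦1, 1↦8, 2↦8, 3↦2, 4↦2, 5↦9, 6↦2, 7↦4, 8↦5, 9↦6, 10↦8]  zeros at y ∈ ∅
  x = 6: [0↦5, 1↦3, 2↦7, 3↦7, 4↦4, 5↦10, 6↦4, 7↦9, 8↦4, 9↦1, 10↦1]  zeros at y ∈ ∅
  x = 7: [0↦8, 1↦10, 2↦9, 3↦6, 4↦2, 5↦9, 6↦6, 7↦5, 8↦7, 9↦2, 10↦2]  zeros at y ∈ ∅
  x = 8: [0↦0, 1↦8, 2↦4, 3↦0, 4↦8, 5↦7, 6↦9, 7↦4, 8↦4, 9↦10, 10↦1]  zeros at y ∈ {0, 3}
  x = 9: [0↦4, 1↦9, 2↦4, 3↦1, 4↦1, 5↦5, 6↦3, 7↦7, 8↦7, 9↦4, 10↦10]  zeros at y ∈ ∅
  x = 10: [0↦10, 1↦3, 2↦10, 3↦10, 4↦4, 5↦4, 6↦0, 7↦4, 8↦6, 9↦7, 10↦8]  zeros at y ∈ {6}
Collecting zeros: affine points = {(1, 2), (1, 4), (1, 9), (2, 8), (4, 2), (4, 7), (4, 10), (8, 0), (8, 3), (10, 6)}.
Total count |C(F_11)_aff| = 10.


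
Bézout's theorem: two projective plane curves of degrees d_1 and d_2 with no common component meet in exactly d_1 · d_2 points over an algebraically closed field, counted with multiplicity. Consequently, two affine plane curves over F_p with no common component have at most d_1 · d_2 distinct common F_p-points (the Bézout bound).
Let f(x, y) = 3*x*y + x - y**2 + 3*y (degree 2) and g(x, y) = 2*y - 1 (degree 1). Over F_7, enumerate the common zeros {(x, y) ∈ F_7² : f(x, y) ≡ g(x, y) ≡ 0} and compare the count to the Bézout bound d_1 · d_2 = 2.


Common zeros: {(3, 4)}; count = 1; Bézout bound = 2.

deg(f) = 2, deg(g) = 1, so Bézout bound = 2.
Scan x ∈ F_7. For each x, list the y ∈ F_7 with f(x, y) ≡ 0 and those with g(x, y) ≡ 0 (mod 7); the common zeros in that column are the intersection.
  x = 0: f ≡ 0 at y ∈ {0, 3}; g ≡ 0 at y ∈ {4}; common: ∅.
  x = 1: f ≡ 0 at y ∈ ∅; g ≡ 0 at y ∈ {4}; common: ∅.
  x = 2: f ≡ 0 at y ∈ ∅; g ≡ 0 at y ∈ {4}; common: ∅.
  x = 3: f ≡ 0 at y ∈ {1, 4}; g ≡ 0 at y ∈ {4}; common: {4}.
  x = 4: f ≡ 0 at y ∈ ∅; g ≡ 0 at y ∈ {4}; common: ∅.
  x = 5: f ≡ 0 at y ∈ {5, 6}; g ≡ 0 at y ∈ {4}; common: ∅.
  x = 6: f ≡ 0 at y ∈ ∅; g ≡ 0 at y ∈ {4}; common: ∅.
Collecting: common zeros = {(3, 4)}, so the count is 1.
Comparison with the Bézout bound: 1 ≤ 2 = deg(f)·deg(g), as expected for curves with no common component (the affine F_7-count falls short of the bound because intersections may lie at infinity, over extension fields, or carry multiplicity).


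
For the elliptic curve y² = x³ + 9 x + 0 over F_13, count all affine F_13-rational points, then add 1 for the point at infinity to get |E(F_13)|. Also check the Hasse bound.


Affine points = {(0, 0), (1, 6), (1, 7), (2, 0), (4, 3), (4, 10), (5, 1), (5, 12), (6, 6), (6, 7), (7, 4), (7, 9), (8, 5), (8, 8), (9, 2), (9, 11), (11, 0), (12, 4), (12, 9)}; affine count = 19; |E(F_13)| = 20.

Discriminant check: Δ ∝ 4a³ + 27b² = 4·9³ + 27·0² = 4·729 + 27·0 ≡ 4 (mod 13). Nonzero ⇒ E is nonsingular.
For each x ∈ F_13, compute rhs = x³ + 9·x + 0 mod 13, then count y ∈ F_13 with y² ≡ rhs.
  x = 0: rhs = 0, matching y values: 0 (1 points).
  x = 1: rhs = 10, matching y values: 6, 7 (2 points).
  x = 2: rhs = 0, matching y values: 0 (1 points).
  x = 3: rhs = 2, matching y values: none (0 points).
  x = 4: rhs = 9, matching y values: 3, 10 (2 points).
  x = 5: rhs = 1, matching y values: 1, 12 (2 points).
  x = 6: rhs = 10, matching y values: 6, 7 (2 points).
  x = 7: rhs = 3, matching y values: 4, 9 (2 points).
  x = 8: rhs = 12, matching y values: 5, 8 (2 points).
  x = 9: rhs = 4, matching y values: 2, 11 (2 points).
  x = 10: rhs = 11, matching y values: none (0 points).
  x = 11: rhs = 0, matching y values: 0 (1 points).
  x = 12: rhs = 3, matching y values: 4, 9 (2 points).
Total affine count: 19.
Full point count |E(F_13)| = 19 + 1 = 20.
Hasse bound: |20 − (13+1)| = |6| = 6 ≤ 2√13 ≈ 7.2111 ✓.


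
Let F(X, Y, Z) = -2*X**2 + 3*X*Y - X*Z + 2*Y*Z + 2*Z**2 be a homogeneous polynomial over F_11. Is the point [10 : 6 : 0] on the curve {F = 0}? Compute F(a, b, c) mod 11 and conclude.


F(10,6,0) ≡ 2 (mod 11); P is NOT on the curve.

Evaluate F(10, 6, 0) term-by-term (mod 11).
  -2*X**2 ↦ -2·100·1·1 = -200
  3*X*Y ↦ 3·10·6·1 = 180
  -X*Z ↦ -1·10·1·0 = 0
  2*Y*Z ↦ 2·1·6·0 = 0
  2*Z**2 ↦ 2·1·1·0 = 0
Sum: F(10, 6, 0) = (-200) + (180) + (0) + (0) + (0) = -20.
Reducing mod 11: -20 ≡ 2 (mod 11).
Since F(a, b, c) ≡ 2 ≠ 0 (mod 11), P does NOT lie on the curve.


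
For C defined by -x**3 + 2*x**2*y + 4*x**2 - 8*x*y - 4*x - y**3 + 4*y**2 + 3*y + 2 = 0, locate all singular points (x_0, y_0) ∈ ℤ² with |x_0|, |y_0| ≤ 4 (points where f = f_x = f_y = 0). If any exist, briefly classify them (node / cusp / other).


Singular points: {(2, 1)}; classification: cusp.

Compute partial derivatives:
  f_x = -3*x**2 + 4*x*y + 8*x - 8*y - 4.
  f_y = 2*x**2 - 8*x - 3*y**2 + 8*y + 3.
Scan x_0 ∈ {−4, ..., 4}. For each x_0, f_y(x_0, y) is a polynomial in y; find its integer roots y ∈ {−4, ..., 4}, then test f_x and f at those candidates.
  x = -4: f_y(-4, y) = -3*y**2 + 8*y + 67; no integer root y with |y| ≤ 4.
  x = -3: f_y(-3, y) = -3*y**2 + 8*y + 45; no integer root y with |y| ≤ 4.
  x = -2: f_y(-2, y) = -3*y**2 + 8*y + 27; no integer root y with |y| ≤ 4.
  x = -1: f_y(-1, y) = -3*y**2 + 8*y + 13; no integer root y with |y| ≤ 4.
  x = 0: f_y(0, y) = -3*y**2 + 8*y + 3; vanishes at y ∈ {3}. (0, 3): f_x = -28 ≠ 0.
  x = 1: f_y(1, y) = -3*y**2 + 8*y - 3; no integer root y with |y| ≤ 4.
  x = 2: f_y(2, y) = -3*y**2 + 8*y - 5; vanishes at y ∈ {1}. (2, 1): f_x = 0, f = 0 — SINGULAR.
  x = 3: f_y(3, y) = -3*y**2 + 8*y - 3; no integer root y with |y| ≤ 4.
  x = 4: f_y(4, y) = -3*y**2 + 8*y + 3; vanishes at y ∈ {3}. (4, 3): f_x = 4 ≠ 0.
Only singular point on the grid: (2, 1).
Classify: substitute x = 2 + u, y = 1 + v and expand: f = -u**3 + 2*u**2*v - v**3 + v**2.
No constant or linear terms (consistent with a singular point). Quadratic part: v**2. Cubic part: -u**3 + 2*u**2*v - v**3.
The quadratic part v**2 is a perfect square, so there is a single (double) tangent line v = 0, i.e. y = 1. Restricting the cubic part to that line (v = 0) leaves -u**3 ≠ 0, so f is not divisible by v and the branch is v² ≈ u**3 to lowest order — this is a cusp.
Classification: cusp.


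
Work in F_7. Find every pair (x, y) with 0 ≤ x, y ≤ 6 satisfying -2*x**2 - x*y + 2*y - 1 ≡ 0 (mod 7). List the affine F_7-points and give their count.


Affine F_7-points: {(0, 4), (1, 3), (3, 2), (4, 1), (5, 4), (6, 1)}; count = 6.

For each of the 49 pairs (x, y) ∈ F_7², evaluate f(x, y) mod 7. Record the zeros.
  x = 0: [0↦6, 1↦1, 2↦3, 3↦5, 4↦0, 5↦2, 6↦4]  zeros at y ∈ {4}
  x = 1: [0↦4, 1↦5, 2↦6, 3↦0, 4↦1, 5↦2, 6↦3]  zeros at y ∈ {3}
  x = 2: [0↦5, 1↦5, 2↦5, 3↦5, 4↦5, 5↦5, 6↦5]  zeros at y ∈ ∅
  x = 3: [0↦2, 1↦1, 2↦0, 3↦6, 4↦5, 5↦4, 6↦3]  zeros at y ∈ {2}
  x = 4: [0↦2, 1↦0, 2↦5, 3↦3, 4↦1, 5↦6, 6↦4]  zeros at y ∈ {1}
  x = 5: [0↦5, 1↦2, 2↦6, 3↦3, 4↦0, 5↦4, 6↦1]  zeros at y ∈ {4}
  x = 6: [0↦4, 1↦0, 2↦3, 3↦6, 4↦2, 5↦5, 6↦1]  zeros at y ∈ {1}
Collecting zeros: affine points = {(0, 4), (1, 3), (3, 2), (4, 1), (5, 4), (6, 1)}.
Total count |C(F_7)_aff| = 6.


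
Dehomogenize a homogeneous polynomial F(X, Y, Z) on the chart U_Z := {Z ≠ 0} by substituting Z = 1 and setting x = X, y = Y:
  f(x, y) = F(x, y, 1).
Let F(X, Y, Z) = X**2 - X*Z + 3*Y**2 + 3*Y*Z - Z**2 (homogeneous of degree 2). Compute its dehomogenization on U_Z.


f(x, y) = x**2 - x + 3*y**2 + 3*y - 1

On U_Z we set Z = 1. Each monomial c·X^i·Y^j·Z^k in F becomes c·x^i·y^j·1^k = c·x^i·y^j.
Substituting Z = 1: F(X, Y, 1) = x**2 - x + 3*y**2 + 3*y - 1.
Note: deg(f) ≤ deg(F) = 2; strict inequality happens when F is divisible by Z (lost terms).


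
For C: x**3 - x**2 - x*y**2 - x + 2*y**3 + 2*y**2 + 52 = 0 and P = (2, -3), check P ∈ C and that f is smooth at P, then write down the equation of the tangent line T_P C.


Tangent line at P: -2*x + 54*y + 166 = 0.

Step 1: f(2, -3) = 0, so P lies on C.
Step 2: partial derivatives
  f_x(x, y) = 3*x**2 - 2*x - y**2 - 1, f_y(x, y) = -2*x*y + 6*y**2 + 4*y.
  f_x(P) = -2, f_y(P) = 54 (gradient nonzero, so P is smooth).
Step 3: tangent line at P: -2·(x − 2) + 54·(y − -3) = 0.
Expanding: -2*x + 54*y + 166 = 0.


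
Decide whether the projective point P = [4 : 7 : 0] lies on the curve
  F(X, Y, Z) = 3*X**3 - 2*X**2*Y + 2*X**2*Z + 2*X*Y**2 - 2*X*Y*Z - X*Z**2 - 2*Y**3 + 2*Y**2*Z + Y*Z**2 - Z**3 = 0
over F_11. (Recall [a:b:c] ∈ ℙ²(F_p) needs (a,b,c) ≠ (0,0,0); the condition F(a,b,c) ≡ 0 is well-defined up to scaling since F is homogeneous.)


F(4,7,0) ≡ 4 (mod 11); P is NOT on the curve.

Evaluate F(4, 7, 0) term-by-term (mod 11).
  3*X**3 ↦ 3·64·1·1 = 192
  -2*X**2*Y ↦ -2·16·7·1 = -224
  2*X**2*Z ↦ 2·16·1·0 = 0
  2*X*Y**2 ↦ 2·4·49·1 = 392
  -2*X*Y*Z ↦ -2·4·7·0 = 0
  -X*Z**2 ↦ -1·4·1·0 = 0
  -2*Y**3 ↦ -2·1·343·1 = -686
  2*Y**2*Z ↦ 2·1·49·0 = 0
  Y*Z**2 ↦ 1·1·7·0 = 0
  -Z**3 ↦ -1·1·1·0 = 0
Sum: F(4, 7, 0) = (192) + (-224) + (0) + (392) + (0) + (0) + (-686) + (0) + (0) + (0) = -326.
Reducing mod 11: -326 ≡ 4 (mod 11).
Since F(a, b, c) ≡ 4 ≠ 0 (mod 11), P does NOT lie on the curve.


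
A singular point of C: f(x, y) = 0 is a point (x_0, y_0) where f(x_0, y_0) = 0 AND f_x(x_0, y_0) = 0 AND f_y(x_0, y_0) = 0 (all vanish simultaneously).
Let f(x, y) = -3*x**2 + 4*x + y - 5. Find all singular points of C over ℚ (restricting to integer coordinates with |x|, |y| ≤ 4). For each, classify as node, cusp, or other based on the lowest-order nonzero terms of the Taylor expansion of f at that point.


No singular points in the scanned grid; C is smooth there.

Compute partial derivatives:
  f_x = 4 - 6*x.
  f_y = 1.
f_y = 1 is a nonzero constant, so f_y never vanishes: no point (x, y) can satisfy f = f_x = f_y = 0. In particular no (x, y) ∈ {−4, ..., 4}² is singular; the curve is smooth.


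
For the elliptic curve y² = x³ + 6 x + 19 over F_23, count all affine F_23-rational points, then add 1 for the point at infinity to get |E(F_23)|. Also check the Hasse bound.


Affine points = {(1, 7), (1, 16), (2, 4), (2, 19), (3, 8), (3, 15), (5, 6), (5, 17), (6, 8), (6, 15), (7, 6), (7, 17), (8, 2), (8, 21), (11, 6), (11, 17), (12, 5), (12, 18), (14, 8), (14, 15), (16, 5), (16, 18), (18, 5), (18, 18), (19, 0), (22, 9), (22, 14)}; affine count = 27; |E(F_23)| = 28.

Discriminant check: Δ ∝ 4a³ + 27b² = 4·6³ + 27·19² = 4·216 + 27·361 ≡ 8 (mod 23). Nonzero ⇒ E is nonsingular.
For each x ∈ F_23, compute rhs = x³ + 6·x + 19 mod 23, then count y ∈ F_23 with y² ≡ rhs.
  x = 0: rhs = 19, matching y values: none (0 points).
  x = 1: rhs = 3, matching y values: 7, 16 (2 points).
  x = 2: rhs = 16, matching y values: 4, 19 (2 points).
  x = 3: rhs = 18, matching y values: 8, 15 (2 points).
  x = 4: rhs = 15, matching y values: none (0 points).
  x = 5: rhs = 13, matching y values: 6, 17 (2 points).
  x = 6: rhs = 18, matching y values: 8, 15 (2 points).
  x = 7: rhs = 13, matching y values: 6, 17 (2 points).
  x = 8: rhs = 4, matching y values: 2, 21 (2 points).
  x = 9: rhs = 20, matching y values: none (0 points).
  x = 10: rhs = 21, matching y values: none (0 points).
  x = 11: rhs = 13, matching y values: 6, 17 (2 points).
  x = 12: rhs = 2, matching y values: 5, 18 (2 points).
  x = 13: rhs = 17, matching y values: none (0 points).
  x = 14: rhs = 18, matching y values: 8, 15 (2 points).
  x = 15: rhs = 11, matching y values: none (0 points).
  x = 16: rhs = 2, matching y values: 5, 18 (2 points).
  x = 17: rhs = 20, matching y values: none (0 points).
  x = 18: rhs = 2, matching y values: 5, 18 (2 points).
  x = 19: rhs = 0, matching y values: 0 (1 points).
  x = 20: rhs = 20, matching y values: none (0 points).
  x = 21: rhs = 22, matching y values: none (0 points).
  x = 22: rhs = 12, matching y values: 9, 14 (2 points).
Total affine count: 27.
Full point count |E(F_23)| = 27 + 1 = 28.
Hasse bound: |28 − (23+1)| = |4| = 4 ≤ 2√23 ≈ 9.5917 ✓.


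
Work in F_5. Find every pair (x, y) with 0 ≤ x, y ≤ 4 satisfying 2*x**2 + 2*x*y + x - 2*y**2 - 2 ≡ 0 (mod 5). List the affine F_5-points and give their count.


Affine F_5-points: {(0, 2), (0, 3), (2, 1), (4, 1), (4, 3)}; count = 5.

For each of the 25 pairs (x, y) ∈ F_5², evaluate f(x, y) mod 5. Record the zeros.
  x = 0: [0↦3, 1↦1, 2↦0, 3↦0, 4↦1]  zeros at y ∈ {2, 3}
  x = 1: [0↦1, 1↦1, 2↦2, 3↦4, 4↦2]  zeros at y ∈ ∅
  x = 2: [0↦3, 1↦0, 2↦3, 3↦2, 4↦2]  zeros at y ∈ {1}
  x = 3: [0↦4, 1↦3, 2↦3, 3↦4, 4↦1]  zeros at y ∈ ∅
  x = 4: [0↦4, 1↦0, 2↦2, 3↦0, 4↦4]  zeros at y ∈ {1, 3}
Collecting zeros: affine points = {(0, 2), (0, 3), (2, 1), (4, 1), (4, 3)}.
Total count |C(F_5)_aff| = 5.


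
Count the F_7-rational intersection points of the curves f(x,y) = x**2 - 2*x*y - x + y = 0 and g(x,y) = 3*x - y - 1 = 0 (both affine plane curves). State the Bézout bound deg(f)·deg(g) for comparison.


Common zeros: ∅; count = 0; Bézout bound = 2.

deg(f) = 2, deg(g) = 1, so Bézout bound = 2.
Scan x ∈ F_7. For each x, list the y ∈ F_7 with f(x, y) ≡ 0 and those with g(x, y) ≡ 0 (mod 7); the common zeros in that column are the intersection.
  x = 0: f ≡ 0 at y ∈ {0}; g ≡ 0 at y ∈ {6}; common: ∅.
  x = 1: f ≡ 0 at y ∈ {0}; g ≡ 0 at y ∈ {2}; common: ∅.
  x = 2: f ≡ 0 at y ∈ {3}; g ≡ 0 at y ∈ {5}; common: ∅.
  x = 3: f ≡ 0 at y ∈ {4}; g ≡ 0 at y ∈ {1}; common: ∅.
  x = 4: f ≡ 0 at y ∈ ∅; g ≡ 0 at y ∈ {4}; common: ∅.
  x = 5: f ≡ 0 at y ∈ {3}; g ≡ 0 at y ∈ {0}; common: ∅.
  x = 6: f ≡ 0 at y ∈ {4}; g ≡ 0 at y ∈ {3}; common: ∅.
Collecting: common zeros = ∅, so the count is 0.
Comparison with the Bézout bound: 0 ≤ 2 = deg(f)·deg(g), as expected for curves with no common component (the affine F_7-count falls short of the bound because intersections may lie at infinity, over extension fields, or carry multiplicity).


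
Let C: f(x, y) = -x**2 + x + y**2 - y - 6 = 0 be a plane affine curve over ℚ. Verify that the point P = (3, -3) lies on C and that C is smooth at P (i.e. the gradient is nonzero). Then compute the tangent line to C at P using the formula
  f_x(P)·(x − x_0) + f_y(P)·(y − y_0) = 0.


Tangent line at P: -5*x - 7*y - 6 = 0.

Step 1: f(3, -3) = 0, so P lies on C.
Step 2: partial derivatives
  f_x(x, y) = 1 - 2*x, f_y(x, y) = 2*y - 1.
  f_x(P) = -5, f_y(P) = -7 (gradient nonzero, so P is smooth).
Step 3: tangent line at P: -5·(x − 3) + -7·(y − -3) = 0.
Expanding: -5*x - 7*y - 6 = 0.


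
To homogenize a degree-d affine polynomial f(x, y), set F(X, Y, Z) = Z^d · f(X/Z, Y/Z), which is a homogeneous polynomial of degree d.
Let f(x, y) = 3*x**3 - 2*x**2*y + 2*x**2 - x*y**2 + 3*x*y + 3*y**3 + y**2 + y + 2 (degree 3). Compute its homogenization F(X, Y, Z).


F(X, Y, Z) = 3*X**3 - 2*X**2*Y + 2*X**2*Z - X*Y**2 + 3*X*Y*Z + 3*Y**3 + Y**2*Z + Y*Z**2 + 2*Z**3

deg(f) = 3.
Substitute x = X/Z, y = Y/Z into f, then multiply by Z^3.
  monomial 3·x^3·y^0 ↦ 3·X^3·Y^0·Z^0.
  monomial -2·x^2·y^1 ↦ -2·X^2·Y^1·Z^0.
  monomial 2·x^2·y^0 ↦ 2·X^2·Y^0·Z^1.
  monomial -1·x^1·y^2 ↦ -1·X^1·Y^2·Z^0.
  monomial 3·x^1·y^1 ↦ 3·X^1·Y^1·Z^1.
  monomial 3·x^0·y^3 ↦ 3·X^0·Y^3·Z^0.
  monomial 1·x^0·y^2 ↦ 1·X^0·Y^2·Z^1.
  monomial 1·x^0·y^1 ↦ 1·X^0·Y^1·Z^2.
  monomial 2·x^0·y^0 ↦ 2·X^0·Y^0·Z^3.
Collecting: F(X, Y, Z) = 3*X**3 - 2*X**2*Y + 2*X**2*Z - X*Y**2 + 3*X*Y*Z + 3*Y**3 + Y**2*Z + Y*Z**2 + 2*Z**3.


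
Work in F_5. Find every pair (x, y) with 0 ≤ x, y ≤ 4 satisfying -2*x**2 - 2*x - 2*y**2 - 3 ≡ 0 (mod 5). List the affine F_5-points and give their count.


Affine F_5-points: {(0, 1), (0, 4), (1, 2), (1, 3), (2, 0), (3, 2), (3, 3), (4, 1), (4, 4)}; count = 9.

For each of the 25 pairs (x, y) ∈ F_5², evaluate f(x, y) mod 5. Record the zeros.
  x = 0: [0↦2, 1↦0, 2↦4, 3↦4, 4↦0]  zeros at y ∈ {1, 4}
  x = 1: [0↦3, 1↦1, 2↦0, 3↦0, 4↦1]  zeros at y ∈ {2, 3}
  x = 2: [0↦0, 1↦3, 2↦2, 3↦2, 4↦3]  zeros at y ∈ {0}
  x = 3: [0↦3, 1↦1, 2↦0, 3↦0, 4↦1]  zeros at y ∈ {2, 3}
  x = 4: [0↦2, 1↦0, 2↦4, 3↦4, 4↦0]  zeros at y ∈ {1, 4}
Collecting zeros: affine points = {(0, 1), (0, 4), (1, 2), (1, 3), (2, 0), (3, 2), (3, 3), (4, 1), (4, 4)}.
Total count |C(F_5)_aff| = 9.


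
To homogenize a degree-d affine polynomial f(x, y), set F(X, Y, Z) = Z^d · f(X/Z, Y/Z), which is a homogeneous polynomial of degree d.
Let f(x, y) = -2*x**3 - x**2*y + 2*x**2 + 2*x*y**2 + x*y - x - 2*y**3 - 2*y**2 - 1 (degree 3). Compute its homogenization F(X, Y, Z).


F(X, Y, Z) = -2*X**3 - X**2*Y + 2*X**2*Z + 2*X*Y**2 + X*Y*Z - X*Z**2 - 2*Y**3 - 2*Y**2*Z - Z**3

deg(f) = 3.
Substitute x = X/Z, y = Y/Z into f, then multiply by Z^3.
  monomial -2·x^3·y^0 ↦ -2·X^3·Y^0·Z^0.
  monomial -1·x^2·y^1 ↦ -1·X^2·Y^1·Z^0.
  monomial 2·x^2·y^0 ↦ 2·X^2·Y^0·Z^1.
  monomial 2·x^1·y^2 ↦ 2·X^1·Y^2·Z^0.
  monomial 1·x^1·y^1 ↦ 1·X^1·Y^1·Z^1.
  monomial -1·x^1·y^0 ↦ -1·X^1·Y^0·Z^2.
  monomial -2·x^0·y^3 ↦ -2·X^0·Y^3·Z^0.
  monomial -2·x^0·y^2 ↦ -2·X^0·Y^2·Z^1.
  monomial -1·x^0·y^0 ↦ -1·X^0·Y^0·Z^3.
Collecting: F(X, Y, Z) = -2*X**3 - X**2*Y + 2*X**2*Z + 2*X*Y**2 + X*Y*Z - X*Z**2 - 2*Y**3 - 2*Y**2*Z - Z**3.


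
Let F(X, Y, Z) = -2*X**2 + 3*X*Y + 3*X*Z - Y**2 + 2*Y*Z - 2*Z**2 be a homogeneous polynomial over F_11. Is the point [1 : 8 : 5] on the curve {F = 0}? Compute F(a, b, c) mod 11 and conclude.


F(1,8,5) ≡ 3 (mod 11); P is NOT on the curve.

Evaluate F(1, 8, 5) term-by-term (mod 11).
  -2*X**2 ↦ -2·1·1·1 = -2
  3*X*Y ↦ 3·1·8·1 = 24
  3*X*Z ↦ 3·1·1·5 = 15
  -Y**2 ↦ -1·1·64·1 = -64
  2*Y*Z ↦ 2·1·8·5 = 80
  -2*Z**2 ↦ -2·1·1·25 = -50
Sum: F(1, 8, 5) = (-2) + (24) + (15) + (-64) + (80) + (-50) = 3.
Reducing mod 11: 3 ≡ 3 (mod 11).
Since F(a, b, c) ≡ 3 ≠ 0 (mod 11), P does NOT lie on the curve.


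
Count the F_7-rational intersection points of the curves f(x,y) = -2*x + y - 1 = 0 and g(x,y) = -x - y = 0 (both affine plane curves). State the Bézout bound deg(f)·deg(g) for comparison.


Common zeros: {(2, 5)}; count = 1; Bézout bound = 1.

deg(f) = 1, deg(g) = 1, so Bézout bound = 1.
Scan x ∈ F_7. For each x, list the y ∈ F_7 with f(x, y) ≡ 0 and those with g(x, y) ≡ 0 (mod 7); the common zeros in that column are the intersection.
  x = 0: f ≡ 0 at y ∈ {1}; g ≡ 0 at y ∈ {0}; common: ∅.
  x = 1: f ≡ 0 at y ∈ {3}; g ≡ 0 at y ∈ {6}; common: ∅.
  x = 2: f ≡ 0 at y ∈ {5}; g ≡ 0 at y ∈ {5}; common: {5}.
  x = 3: f ≡ 0 at y ∈ {0}; g ≡ 0 at y ∈ {4}; common: ∅.
  x = 4: f ≡ 0 at y ∈ {2}; g ≡ 0 at y ∈ {3}; common: ∅.
  x = 5: f ≡ 0 at y ∈ {4}; g ≡ 0 at y ∈ {2}; common: ∅.
  x = 6: f ≡ 0 at y ∈ {6}; g ≡ 0 at y ∈ {1}; common: ∅.
Collecting: common zeros = {(2, 5)}, so the count is 1.
Comparison with the Bézout bound: 1 ≤ 1 = deg(f)·deg(g), as expected for curves with no common component (the bound is attained).


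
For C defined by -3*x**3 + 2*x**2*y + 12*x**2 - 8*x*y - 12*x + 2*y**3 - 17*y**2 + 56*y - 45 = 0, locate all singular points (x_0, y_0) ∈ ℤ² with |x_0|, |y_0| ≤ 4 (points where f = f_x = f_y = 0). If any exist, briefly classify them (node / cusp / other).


Singular points: {(2, 3)}; classification: cusp.

Compute partial derivatives:
  f_x = -9*x**2 + 4*x*y + 24*x - 8*y - 12.
  f_y = 2*x**2 - 8*x + 6*y**2 - 34*y + 56.
Scan x_0 ∈ {−4, ..., 4}. For each x_0, f_y(x_0, y) is a polynomial in y; find its integer roots y ∈ {−4, ..., 4}, then test f_x and f at those candidates.
  x = -4: f_y(-4, y) = 6*y**2 - 34*y + 120; no integer root y with |y| ≤ 4.
  x = -3: f_y(-3, y) = 6*y**2 - 34*y + 98; no integer root y with |y| ≤ 4.
  x = -2: f_y(-2, y) = 6*y**2 - 34*y + 80; no integer root y with |y| ≤ 4.
  x = -1: f_y(-1, y) = 6*y**2 - 34*y + 66; no integer root y with |y| ≤ 4.
  x = 0: f_y(0, y) = 6*y**2 - 34*y + 56; no integer root y with |y| ≤ 4.
  x = 1: f_y(1, y) = 6*y**2 - 34*y + 50; no integer root y with |y| ≤ 4.
  x = 2: f_y(2, y) = 6*y**2 - 34*y + 48; vanishes at y ∈ {3}. (2, 3): f_x = 0, f = 0 — SINGULAR.
  x = 3: f_y(3, y) = 6*y**2 - 34*y + 50; no integer root y with |y| ≤ 4.
  x = 4: f_y(4, y) = 6*y**2 - 34*y + 56; no integer root y with |y| ≤ 4.
Only singular point on the grid: (2, 3).
Classify: substitute x = 2 + u, y = 3 + v and expand: f = -3*u**3 + 2*u**2*v + 2*v**3 + v**2.
No constant or linear terms (consistent with a singular point). Quadratic part: v**2. Cubic part: -3*u**3 + 2*u**2*v + 2*v**3.
The quadratic part v**2 is a perfect square, so there is a single (double) tangent line v = 0, i.e. y = 3. Restricting the cubic part to that line (v = 0) leaves -3*u**3 ≠ 0, so f is not divisible by v and the branch is v² ≈ 3*u**3 to lowest order — this is a cusp.
Classification: cusp.


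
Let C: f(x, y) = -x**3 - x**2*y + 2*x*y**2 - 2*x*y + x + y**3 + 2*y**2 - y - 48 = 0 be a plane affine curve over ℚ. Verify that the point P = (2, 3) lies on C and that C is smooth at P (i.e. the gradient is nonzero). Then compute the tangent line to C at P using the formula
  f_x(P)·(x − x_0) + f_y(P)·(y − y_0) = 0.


Tangent line at P: -11*x + 54*y - 140 = 0.

Step 1: f(2, 3) = 0, so P lies on C.
Step 2: partial derivatives
  f_x(x, y) = -3*x**2 - 2*x*y + 2*y**2 - 2*y + 1, f_y(x, y) = -x**2 + 4*x*y - 2*x + 3*y**2 + 4*y - 1.
  f_x(P) = -11, f_y(P) = 54 (gradient nonzero, so P is smooth).
Step 3: tangent line at P: -11·(x − 2) + 54·(y − 3) = 0.
Expanding: -11*x + 54*y - 140 = 0.


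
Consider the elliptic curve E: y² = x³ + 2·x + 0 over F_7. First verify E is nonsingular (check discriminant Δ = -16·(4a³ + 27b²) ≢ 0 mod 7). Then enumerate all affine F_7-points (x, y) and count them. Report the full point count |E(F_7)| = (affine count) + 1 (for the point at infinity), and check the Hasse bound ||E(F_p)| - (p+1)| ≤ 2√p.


Affine points = {(0, 0), (4, 3), (4, 4), (5, 3), (5, 4), (6, 2), (6, 5)}; affine count = 7; |E(F_7)| = 8.

Discriminant check: Δ ∝ 4a³ + 27b² = 4·2³ + 27·0² = 4·8 + 27·0 ≡ 4 (mod 7). Nonzero ⇒ E is nonsingular.
For each x ∈ F_7, compute rhs = x³ + 2·x + 0 mod 7, then count y ∈ F_7 with y² ≡ rhs.
  x = 0: rhs = 0, matching y values: 0 (1 points).
  x = 1: rhs = 3, matching y values: none (0 points).
  x = 2: rhs = 5, matching y values: none (0 points).
  x = 3: rhs = 5, matching y values: none (0 points).
  x = 4: rhs = 2, matching y values: 3, 4 (2 points).
  x = 5: rhs = 2, matching y values: 3, 4 (2 points).
  x = 6: rhs = 4, matching y values: 2, 5 (2 points).
Total affine count: 7.
Full point count |E(F_7)| = 7 + 1 = 8.
Hasse bound: |8 − (7+1)| = |0| = 0 ≤ 2√7 ≈ 5.2915 ✓.


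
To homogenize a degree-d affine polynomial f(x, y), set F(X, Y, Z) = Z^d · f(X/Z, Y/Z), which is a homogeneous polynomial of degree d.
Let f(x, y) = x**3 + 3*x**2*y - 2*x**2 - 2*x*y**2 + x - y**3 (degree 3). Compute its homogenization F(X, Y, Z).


F(X, Y, Z) = X**3 + 3*X**2*Y - 2*X**2*Z - 2*X*Y**2 + X*Z**2 - Y**3

deg(f) = 3.
Substitute x = X/Z, y = Y/Z into f, then multiply by Z^3.
  monomial 1·x^3·y^0 ↦ 1·X^3·Y^0·Z^0.
  monomial 3·x^2·y^1 ↦ 3·X^2·Y^1·Z^0.
  monomial -2·x^2·y^0 ↦ -2·X^2·Y^0·Z^1.
  monomial -2·x^1·y^2 ↦ -2·X^1·Y^2·Z^0.
  monomial 1·x^1·y^0 ↦ 1·X^1·Y^0·Z^2.
  monomial -1·x^0·y^3 ↦ -1·X^0·Y^3·Z^0.
Collecting: F(X, Y, Z) = X**3 + 3*X**2*Y - 2*X**2*Z - 2*X*Y**2 + X*Z**2 - Y**3.


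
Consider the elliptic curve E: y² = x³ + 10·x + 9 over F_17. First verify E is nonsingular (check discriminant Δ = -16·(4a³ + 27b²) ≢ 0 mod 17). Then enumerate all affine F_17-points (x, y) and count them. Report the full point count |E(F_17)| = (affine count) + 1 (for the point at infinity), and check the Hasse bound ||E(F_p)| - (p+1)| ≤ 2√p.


Affine points = {(0, 3), (0, 14), (3, 7), (3, 10), (6, 8), (6, 9), (10, 2), (10, 15), (12, 2), (12, 15), (15, 7), (15, 10), (16, 7), (16, 10)}; affine count = 14; |E(F_17)| = 15.

Discriminant check: Δ ∝ 4a³ + 27b² = 4·10³ + 27·9² = 4·1000 + 27·81 ≡ 16 (mod 17). Nonzero ⇒ E is nonsingular.
For each x ∈ F_17, compute rhs = x³ + 10·x + 9 mod 17, then count y ∈ F_17 with y² ≡ rhs.
  x = 0: rhs = 9, matching y values: 3, 14 (2 points).
  x = 1: rhs = 3, matching y values: none (0 points).
  x = 2: rhs = 3, matching y values: none (0 points).
  x = 3: rhs = 15, matching y values: 7, 10 (2 points).
  x = 4: rhs = 11, matching y values: none (0 points).
  x = 5: rhs = 14, matching y values: none (0 points).
  x = 6: rhs = 13, matching y values: 8, 9 (2 points).
  x = 7: rhs = 14, matching y values: none (0 points).
  x = 8: rhs = 6, matching y values: none (0 points).
  x = 9: rhs = 12, matching y values: none (0 points).
  x = 10: rhs = 4, matching y values: 2, 15 (2 points).
  x = 11: rhs = 5, matching y values: none (0 points).
  x = 12: rhs = 4, matching y values: 2, 15 (2 points).
  x = 13: rhs = 7, matching y values: none (0 points).
  x = 14: rhs = 3, matching y values: none (0 points).
  x = 15: rhs = 15, matching y values: 7, 10 (2 points).
  x = 16: rhs = 15, matching y values: 7, 10 (2 points).
Total affine count: 14.
Full point count |E(F_17)| = 14 + 1 = 15.
Hasse bound: |15 − (17+1)| = |-3| = 3 ≤ 2√17 ≈ 8.2462 ✓.
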